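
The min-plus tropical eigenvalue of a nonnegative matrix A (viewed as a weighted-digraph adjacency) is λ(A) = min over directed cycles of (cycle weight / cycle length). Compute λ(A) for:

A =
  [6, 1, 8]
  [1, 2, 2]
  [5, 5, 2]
λ(A) = 1

Enumerate directed cycles and compute their means (weight / length). Sample:
  cycle 0 → 0: weight = 6, length = 1, mean = 6/1 ≈ 6.000
  cycle 1 → 1: weight = 2, length = 1, mean = 2/1 ≈ 2.000
  cycle 2 → 2: weight = 2, length = 1, mean = 2/1 ≈ 2.000
  cycle 0 → 1 → 0: weight = 2, length = 2, mean = 2/2 ≈ 1.000
  cycle 0 → 2 → 0: weight = 13, length = 2, mean = 13/2 ≈ 6.500
  cycle 1 → 0 → 1: weight = 2, length = 2, mean = 2/2 ≈ 1.000
Minimum mean = 1.000, attained e.g. along the cycle 0 → 1 → 0 with weight 2 and length 2. So λ(A) = 2/2 = 1.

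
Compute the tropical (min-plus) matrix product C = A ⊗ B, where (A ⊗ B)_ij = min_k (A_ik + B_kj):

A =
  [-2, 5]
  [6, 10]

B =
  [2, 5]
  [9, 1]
A ⊗ B =
  [0, 3]
  [8, 11]

Apply the min-plus product entry-by-entry:
  C[0][0] = min over k of (A[0][0] + B[0][0] = -2 + 2 = 0, A[0][1] + B[1][0] = 5 + 9 = 14) = 0 (attained at k = 0)
  C[0][1] = min over k of (A[0][0] + B[0][1] = -2 + 5 = 3, A[0][1] + B[1][1] = 5 + 1 = 6) = 3 (attained at k = 0)
  C[1][0] = min over k of (A[1][0] + B[0][0] = 6 + 2 = 8, A[1][1] + B[1][0] = 10 + 9 = 19) = 8 (attained at k = 0)
  C[1][1] = min over k of (A[1][0] + B[0][1] = 6 + 5 = 11, A[1][1] + B[1][1] = 10 + 1 = 11) = 11 (attained at k = 0)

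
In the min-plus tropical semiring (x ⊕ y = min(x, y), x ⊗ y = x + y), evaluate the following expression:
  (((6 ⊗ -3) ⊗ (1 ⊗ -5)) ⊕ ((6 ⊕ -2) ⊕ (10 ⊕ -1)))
(((6 ⊗ -3) ⊗ (1 ⊗ -5)) ⊕ ((6 ⊕ -2) ⊕ (10 ⊕ -1))) = -2

Expand innermost to outermost. Recall ⊕ takes the minimum of its arguments and ⊗ takes their sum. Working out the expression (((6 ⊗ -3) ⊗ (1 ⊗ -5)) ⊕ ((6 ⊕ -2) ⊕ (10 ⊕ -1))) gives -2.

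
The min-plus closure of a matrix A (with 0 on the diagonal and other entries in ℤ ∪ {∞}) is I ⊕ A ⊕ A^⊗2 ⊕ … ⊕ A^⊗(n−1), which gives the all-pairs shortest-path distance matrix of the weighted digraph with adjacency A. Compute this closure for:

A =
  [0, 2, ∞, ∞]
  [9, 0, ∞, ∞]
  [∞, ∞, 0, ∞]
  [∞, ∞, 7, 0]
Closure =
  [0, 2, ∞, ∞]
  [9, 0, ∞, ∞]
  [∞, ∞, 0, ∞]
  [∞, ∞, 7, 0]

This is the Floyd-Warshall all-pairs shortest-path computation. For each intermediate vertex k = 0, 1, …, 3, update dist[i][j] ← min(dist[i][j], dist[i][k] + dist[k][j]). The final matrix gives, for each (i, j), the minimum total weight of any directed path from i to j (possibly empty when i = j).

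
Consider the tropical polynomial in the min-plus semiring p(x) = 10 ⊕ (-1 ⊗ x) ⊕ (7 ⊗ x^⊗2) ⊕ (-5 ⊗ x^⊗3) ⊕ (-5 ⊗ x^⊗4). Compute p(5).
p(5) = 4

A tropical monomial a ⊗ x^⊗i evaluates to a + i · x. Evaluating each term at x = 5:
  Term 0 contributes 10 + 0 · 5 = 10
  Term 1 contributes -1 + 1 · 5 = 4
  Term 2 contributes 7 + 2 · 5 = 17
  Term 3 contributes -5 + 3 · 5 = 10
  Term 4 contributes -5 + 4 · 5 = 15
p(5) = ⊕ of these = min[10, 4, 17, 10, 15] = 4.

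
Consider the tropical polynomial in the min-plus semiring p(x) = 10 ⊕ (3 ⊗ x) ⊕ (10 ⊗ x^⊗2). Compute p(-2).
p(-2) = 1

A tropical monomial a ⊗ x^⊗i evaluates to a + i · x. Evaluating each term at x = -2:
  Term 0 contributes 10 + 0 · -2 = 10
  Term 1 contributes 3 + 1 · -2 = 1
  Term 2 contributes 10 + 2 · -2 = 6
p(-2) = ⊕ of these = min[10, 1, 6] = 1.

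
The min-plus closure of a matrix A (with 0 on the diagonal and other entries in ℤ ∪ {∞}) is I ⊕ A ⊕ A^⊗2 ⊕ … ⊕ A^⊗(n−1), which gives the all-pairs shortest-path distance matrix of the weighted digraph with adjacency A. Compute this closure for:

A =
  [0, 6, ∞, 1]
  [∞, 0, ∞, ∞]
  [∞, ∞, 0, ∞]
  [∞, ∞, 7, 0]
Closure =
  [0, 6, 8, 1]
  [∞, 0, ∞, ∞]
  [∞, ∞, 0, ∞]
  [∞, ∞, 7, 0]

This is the Floyd-Warshall all-pairs shortest-path computation. For each intermediate vertex k = 0, 1, …, 3, update dist[i][j] ← min(dist[i][j], dist[i][k] + dist[k][j]). The final matrix gives, for each (i, j), the minimum total weight of any directed path from i to j (possibly empty when i = j).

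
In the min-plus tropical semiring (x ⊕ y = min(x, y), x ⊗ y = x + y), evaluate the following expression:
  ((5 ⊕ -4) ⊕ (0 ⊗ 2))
((5 ⊕ -4) ⊕ (0 ⊗ 2)) = -4

Expand innermost to outermost. Recall ⊕ takes the minimum of its arguments and ⊗ takes their sum. Working out the expression ((5 ⊕ -4) ⊕ (0 ⊗ 2)) gives -4.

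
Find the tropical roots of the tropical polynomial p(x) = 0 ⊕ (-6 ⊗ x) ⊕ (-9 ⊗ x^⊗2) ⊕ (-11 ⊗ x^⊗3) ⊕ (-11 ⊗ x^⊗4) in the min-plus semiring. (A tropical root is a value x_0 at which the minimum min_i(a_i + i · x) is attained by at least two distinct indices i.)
Roots: {0, 2, 3, 6}

Each tropical root is a break point of the lower envelope of the lines y = a_i + i · x (there are 5 lines, with slopes 0, 1, ..., 4). Only the lines that attain the minimum somewhere contribute to roots; other lines are dominated. Here the surviving (envelope) indices are i = 4, i = 3, i = 2, i = 1, i = 0.
Intersections between consecutive envelope lines give the roots: for adjacent envelope indices i < j the intersection is x = (a_i − a_j) / (j − i). Reading off the sorted break points: {0, 2, 3, 6}.
Verification: at each break x_0, at least two indices attain the minimum of min_i(a_i + i · x_0).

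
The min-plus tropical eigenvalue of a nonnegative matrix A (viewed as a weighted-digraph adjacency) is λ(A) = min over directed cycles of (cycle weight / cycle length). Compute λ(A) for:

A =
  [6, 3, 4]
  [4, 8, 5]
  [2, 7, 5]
λ(A) = 3

Enumerate directed cycles and compute their means (weight / length). Sample:
  cycle 0 → 0: weight = 6, length = 1, mean = 6/1 ≈ 6.000
  cycle 1 → 1: weight = 8, length = 1, mean = 8/1 ≈ 8.000
  cycle 2 → 2: weight = 5, length = 1, mean = 5/1 ≈ 5.000
  cycle 0 → 1 → 0: weight = 7, length = 2, mean = 7/2 ≈ 3.500
  cycle 0 → 2 → 0: weight = 6, length = 2, mean = 6/2 ≈ 3.000
  cycle 1 → 0 → 1: weight = 7, length = 2, mean = 7/2 ≈ 3.500
Minimum mean = 3.000, attained e.g. along the cycle 0 → 2 → 0 with weight 6 and length 2. So λ(A) = 6/2 = 3.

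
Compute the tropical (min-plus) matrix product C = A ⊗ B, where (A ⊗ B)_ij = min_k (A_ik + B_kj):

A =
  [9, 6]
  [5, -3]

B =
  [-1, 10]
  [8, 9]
A ⊗ B =
  [8, 15]
  [4, 6]

Apply the min-plus product entry-by-entry:
  C[0][0] = min over k of (A[0][0] + B[0][0] = 9 + -1 = 8, A[0][1] + B[1][0] = 6 + 8 = 14) = 8 (attained at k = 0)
  C[0][1] = min over k of (A[0][0] + B[0][1] = 9 + 10 = 19, A[0][1] + B[1][1] = 6 + 9 = 15) = 15 (attained at k = 1)
  C[1][0] = min over k of (A[1][0] + B[0][0] = 5 + -1 = 4, A[1][1] + B[1][0] = -3 + 8 = 5) = 4 (attained at k = 0)
  C[1][1] = min over k of (A[1][0] + B[0][1] = 5 + 10 = 15, A[1][1] + B[1][1] = -3 + 9 = 6) = 6 (attained at k = 1)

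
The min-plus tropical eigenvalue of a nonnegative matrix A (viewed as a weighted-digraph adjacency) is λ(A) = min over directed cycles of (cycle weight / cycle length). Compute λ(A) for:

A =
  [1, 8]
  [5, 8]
λ(A) = 1

Enumerate directed cycles and compute their means (weight / length). Sample:
  cycle 0 → 0: weight = 1, length = 1, mean = 1/1 ≈ 1.000
  cycle 1 → 1: weight = 8, length = 1, mean = 8/1 ≈ 8.000
  cycle 0 → 1 → 0: weight = 13, length = 2, mean = 13/2 ≈ 6.500
  cycle 1 → 0 → 1: weight = 13, length = 2, mean = 13/2 ≈ 6.500
Minimum mean = 1.000, attained e.g. along the cycle 0 → 0 with weight 1 and length 1. So λ(A) = 1/1 = 1.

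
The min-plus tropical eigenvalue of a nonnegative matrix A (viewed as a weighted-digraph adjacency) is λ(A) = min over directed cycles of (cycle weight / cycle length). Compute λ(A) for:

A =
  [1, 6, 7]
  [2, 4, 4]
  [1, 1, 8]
λ(A) = 1

Enumerate directed cycles and compute their means (weight / length). Sample:
  cycle 0 → 0: weight = 1, length = 1, mean = 1/1 ≈ 1.000
  cycle 1 → 1: weight = 4, length = 1, mean = 4/1 ≈ 4.000
  cycle 2 → 2: weight = 8, length = 1, mean = 8/1 ≈ 8.000
  cycle 0 → 1 → 0: weight = 8, length = 2, mean = 8/2 ≈ 4.000
  cycle 0 → 2 → 0: weight = 8, length = 2, mean = 8/2 ≈ 4.000
  cycle 1 → 0 → 1: weight = 8, length = 2, mean = 8/2 ≈ 4.000
Minimum mean = 1.000, attained e.g. along the cycle 0 → 0 with weight 1 and length 1. So λ(A) = 1/1 = 1.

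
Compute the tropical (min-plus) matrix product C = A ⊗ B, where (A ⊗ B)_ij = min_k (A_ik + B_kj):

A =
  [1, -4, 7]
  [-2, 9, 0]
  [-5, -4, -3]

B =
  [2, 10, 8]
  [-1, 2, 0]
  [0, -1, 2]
A ⊗ B =
  [-5, -2, -4]
  [0, -1, 2]
  [-5, -4, -4]

Apply the min-plus product entry-by-entry:
  C[0][0] = min over k of (A[0][0] + B[0][0] = 1 + 2 = 3, A[0][1] + B[1][0] = -4 + -1 = -5, A[0][2] + B[2][0] = 7 + 0 = 7) = -5 (attained at k = 1)
  C[0][1] = min over k of (A[0][0] + B[0][1] = 1 + 10 = 11, A[0][1] + B[1][1] = -4 + 2 = -2, A[0][2] + B[2][1] = 7 + -1 = 6) = -2 (attained at k = 1)
  C[0][2] = min over k of (A[0][0] + B[0][2] = 1 + 8 = 9, A[0][1] + B[1][2] = -4 + 0 = -4, A[0][2] + B[2][2] = 7 + 2 = 9) = -4 (attained at k = 1)
  C[1][0] = min over k of (A[1][0] + B[0][0] = -2 + 2 = 0, A[1][1] + B[1][0] = 9 + -1 = 8, A[1][2] + B[2][0] = 0 + 0 = 0) = 0 (attained at k = 0)
  C[1][1] = min over k of (A[1][0] + B[0][1] = -2 + 10 = 8, A[1][1] + B[1][1] = 9 + 2 = 11, A[1][2] + B[2][1] = 0 + -1 = -1) = -1 (attained at k = 2)
  C[1][2] = min over k of (A[1][0] + B[0][2] = -2 + 8 = 6, A[1][1] + B[1][2] = 9 + 0 = 9, A[1][2] + B[2][2] = 0 + 2 = 2) = 2 (attained at k = 2)
  C[2][0] = min over k of (A[2][0] + B[0][0] = -5 + 2 = -3, A[2][1] + B[1][0] = -4 + -1 = -5, A[2][2] + B[2][0] = -3 + 0 = -3) = -5 (attained at k = 1)
  C[2][1] = min over k of (A[2][0] + B[0][1] = -5 + 10 = 5, A[2][1] + B[1][1] = -4 + 2 = -2, A[2][2] + B[2][1] = -3 + -1 = -4) = -4 (attained at k = 2)
  C[2][2] = min over k of (A[2][0] + B[0][2] = -5 + 8 = 3, A[2][1] + B[1][2] = -4 + 0 = -4, A[2][2] + B[2][2] = -3 + 2 = -1) = -4 (attained at k = 1)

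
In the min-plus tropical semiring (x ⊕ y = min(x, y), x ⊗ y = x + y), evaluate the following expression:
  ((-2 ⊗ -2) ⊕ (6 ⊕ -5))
((-2 ⊗ -2) ⊕ (6 ⊕ -5)) = -5

Expand innermost to outermost. Recall ⊕ takes the minimum of its arguments and ⊗ takes their sum. Working out the expression ((-2 ⊗ -2) ⊕ (6 ⊕ -5)) gives -5.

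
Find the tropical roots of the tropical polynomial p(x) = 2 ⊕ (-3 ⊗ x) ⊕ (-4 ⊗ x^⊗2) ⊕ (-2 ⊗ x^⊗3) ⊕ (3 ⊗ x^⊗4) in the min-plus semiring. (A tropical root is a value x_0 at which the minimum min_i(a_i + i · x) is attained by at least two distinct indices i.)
Roots: {-5, -2, 1, 5}

Each tropical root is a break point of the lower envelope of the lines y = a_i + i · x (there are 5 lines, with slopes 0, 1, ..., 4). Only the lines that attain the minimum somewhere contribute to roots; other lines are dominated. Here the surviving (envelope) indices are i = 4, i = 3, i = 2, i = 1, i = 0.
Intersections between consecutive envelope lines give the roots: for adjacent envelope indices i < j the intersection is x = (a_i − a_j) / (j − i). Reading off the sorted break points: {-5, -2, 1, 5}.
Verification: at each break x_0, at least two indices attain the minimum of min_i(a_i + i · x_0).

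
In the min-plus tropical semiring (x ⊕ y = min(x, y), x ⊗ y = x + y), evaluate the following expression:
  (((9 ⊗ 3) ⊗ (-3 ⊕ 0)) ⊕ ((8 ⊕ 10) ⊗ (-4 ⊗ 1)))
(((9 ⊗ 3) ⊗ (-3 ⊕ 0)) ⊕ ((8 ⊕ 10) ⊗ (-4 ⊗ 1))) = 5

Expand innermost to outermost. Recall ⊕ takes the minimum of its arguments and ⊗ takes their sum. Working out the expression (((9 ⊗ 3) ⊗ (-3 ⊕ 0)) ⊕ ((8 ⊕ 10) ⊗ (-4 ⊗ 1))) gives 5.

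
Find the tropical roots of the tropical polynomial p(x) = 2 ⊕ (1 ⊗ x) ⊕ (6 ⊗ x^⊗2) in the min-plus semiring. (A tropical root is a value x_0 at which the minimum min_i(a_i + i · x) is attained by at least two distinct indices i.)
Roots: {-5, 1}

Each tropical root is a break point of the lower envelope of the lines y = a_i + i · x (there are 3 lines, with slopes 0, 1, ..., 2). Only the lines that attain the minimum somewhere contribute to roots; other lines are dominated. Here the surviving (envelope) indices are i = 2, i = 1, i = 0.
Intersections between consecutive envelope lines give the roots: for adjacent envelope indices i < j the intersection is x = (a_i − a_j) / (j − i). Reading off the sorted break points: {-5, 1}.
Verification: at each break x_0, at least two indices attain the minimum of min_i(a_i + i · x_0).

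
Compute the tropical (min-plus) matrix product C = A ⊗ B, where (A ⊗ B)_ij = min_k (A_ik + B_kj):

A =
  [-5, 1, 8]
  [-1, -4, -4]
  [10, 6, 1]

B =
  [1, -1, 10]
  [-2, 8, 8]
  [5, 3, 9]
A ⊗ B =
  [-4, -6, 5]
  [-6, -2, 4]
  [4, 4, 10]

Apply the min-plus product entry-by-entry:
  C[0][0] = min over k of (A[0][0] + B[0][0] = -5 + 1 = -4, A[0][1] + B[1][0] = 1 + -2 = -1, A[0][2] + B[2][0] = 8 + 5 = 13) = -4 (attained at k = 0)
  C[0][1] = min over k of (A[0][0] + B[0][1] = -5 + -1 = -6, A[0][1] + B[1][1] = 1 + 8 = 9, A[0][2] + B[2][1] = 8 + 3 = 11) = -6 (attained at k = 0)
  C[0][2] = min over k of (A[0][0] + B[0][2] = -5 + 10 = 5, A[0][1] + B[1][2] = 1 + 8 = 9, A[0][2] + B[2][2] = 8 + 9 = 17) = 5 (attained at k = 0)
  C[1][0] = min over k of (A[1][0] + B[0][0] = -1 + 1 = 0, A[1][1] + B[1][0] = -4 + -2 = -6, A[1][2] + B[2][0] = -4 + 5 = 1) = -6 (attained at k = 1)
  C[1][1] = min over k of (A[1][0] + B[0][1] = -1 + -1 = -2, A[1][1] + B[1][1] = -4 + 8 = 4, A[1][2] + B[2][1] = -4 + 3 = -1) = -2 (attained at k = 0)
  C[1][2] = min over k of (A[1][0] + B[0][2] = -1 + 10 = 9, A[1][1] + B[1][2] = -4 + 8 = 4, A[1][2] + B[2][2] = -4 + 9 = 5) = 4 (attained at k = 1)
  C[2][0] = min over k of (A[2][0] + B[0][0] = 10 + 1 = 11, A[2][1] + B[1][0] = 6 + -2 = 4, A[2][2] + B[2][0] = 1 + 5 = 6) = 4 (attained at k = 1)
  C[2][1] = min over k of (A[2][0] + B[0][1] = 10 + -1 = 9, A[2][1] + B[1][1] = 6 + 8 = 14, A[2][2] + B[2][1] = 1 + 3 = 4) = 4 (attained at k = 2)
  C[2][2] = min over k of (A[2][0] + B[0][2] = 10 + 10 = 20, A[2][1] + B[1][2] = 6 + 8 = 14, A[2][2] + B[2][2] = 1 + 9 = 10) = 10 (attained at k = 2)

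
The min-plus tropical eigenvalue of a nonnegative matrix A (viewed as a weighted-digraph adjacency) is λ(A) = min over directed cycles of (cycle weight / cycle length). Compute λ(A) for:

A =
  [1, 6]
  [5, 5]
λ(A) = 1

Enumerate directed cycles and compute their means (weight / length). Sample:
  cycle 0 → 0: weight = 1, length = 1, mean = 1/1 ≈ 1.000
  cycle 1 → 1: weight = 5, length = 1, mean = 5/1 ≈ 5.000
  cycle 0 → 1 → 0: weight = 11, length = 2, mean = 11/2 ≈ 5.500
  cycle 1 → 0 → 1: weight = 11, length = 2, mean = 11/2 ≈ 5.500
Minimum mean = 1.000, attained e.g. along the cycle 0 → 0 with weight 1 and length 1. So λ(A) = 1/1 = 1.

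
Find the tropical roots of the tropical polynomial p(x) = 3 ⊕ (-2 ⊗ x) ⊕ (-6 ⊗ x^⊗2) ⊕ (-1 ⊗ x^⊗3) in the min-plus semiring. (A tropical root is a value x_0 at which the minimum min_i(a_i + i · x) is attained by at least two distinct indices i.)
Roots: {-5, 4, 5}

Each tropical root is a break point of the lower envelope of the lines y = a_i + i · x (there are 4 lines, with slopes 0, 1, ..., 3). Only the lines that attain the minimum somewhere contribute to roots; other lines are dominated. Here the surviving (envelope) indices are i = 3, i = 2, i = 1, i = 0.
Intersections between consecutive envelope lines give the roots: for adjacent envelope indices i < j the intersection is x = (a_i − a_j) / (j − i). Reading off the sorted break points: {-5, 4, 5}.
Verification: at each break x_0, at least two indices attain the minimum of min_i(a_i + i · x_0).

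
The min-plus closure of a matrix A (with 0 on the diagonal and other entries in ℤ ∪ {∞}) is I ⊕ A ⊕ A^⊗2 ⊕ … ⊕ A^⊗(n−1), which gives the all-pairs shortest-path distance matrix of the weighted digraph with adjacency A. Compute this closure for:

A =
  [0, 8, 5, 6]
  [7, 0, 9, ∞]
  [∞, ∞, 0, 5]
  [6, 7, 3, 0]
Closure =
  [0, 8, 5, 6]
  [7, 0, 9, 13]
  [11, 12, 0, 5]
  [6, 7, 3, 0]

This is the Floyd-Warshall all-pairs shortest-path computation. For each intermediate vertex k = 0, 1, …, 3, update dist[i][j] ← min(dist[i][j], dist[i][k] + dist[k][j]). The final matrix gives, for each (i, j), the minimum total weight of any directed path from i to j (possibly empty when i = j).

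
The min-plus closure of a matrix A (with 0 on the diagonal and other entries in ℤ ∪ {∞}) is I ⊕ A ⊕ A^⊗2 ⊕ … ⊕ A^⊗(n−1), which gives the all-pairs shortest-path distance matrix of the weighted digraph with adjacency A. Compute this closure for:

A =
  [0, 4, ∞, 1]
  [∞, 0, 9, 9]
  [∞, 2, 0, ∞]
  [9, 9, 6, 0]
Closure =
  [0, 4, 7, 1]
  [18, 0, 9, 9]
  [20, 2, 0, 11]
  [9, 8, 6, 0]

This is the Floyd-Warshall all-pairs shortest-path computation. For each intermediate vertex k = 0, 1, …, 3, update dist[i][j] ← min(dist[i][j], dist[i][k] + dist[k][j]). The final matrix gives, for each (i, j), the minimum total weight of any directed path from i to j (possibly empty when i = j).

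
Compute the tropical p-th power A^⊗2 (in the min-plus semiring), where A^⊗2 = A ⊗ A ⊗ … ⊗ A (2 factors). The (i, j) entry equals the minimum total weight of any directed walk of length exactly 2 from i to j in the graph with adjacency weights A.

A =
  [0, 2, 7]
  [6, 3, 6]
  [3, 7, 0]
A^⊗2 =
  [0, 2, 7]
  [6, 6, 6]
  [3, 5, 0]

Each entry (A^⊗2)_ij equals the minimum over all length-2 walks i = v_0 → v_1 → … → v_2 = j of Σ_t A[v_t][v_{t+1}]. For example, for (i, j) = (0, 2) we minimise over 3 possible intermediate vertex sequences; the minimum is 7, attained along the walk 0 → 0 → 2.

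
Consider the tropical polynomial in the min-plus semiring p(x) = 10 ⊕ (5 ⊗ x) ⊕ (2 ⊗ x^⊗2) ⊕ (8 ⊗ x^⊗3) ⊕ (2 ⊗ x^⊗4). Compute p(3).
p(3) = 8

A tropical monomial a ⊗ x^⊗i evaluates to a + i · x. Evaluating each term at x = 3:
  Term 0 contributes 10 + 0 · 3 = 10
  Term 1 contributes 5 + 1 · 3 = 8
  Term 2 contributes 2 + 2 · 3 = 8
  Term 3 contributes 8 + 3 · 3 = 17
  Term 4 contributes 2 + 4 · 3 = 14
p(3) = ⊕ of these = min[10, 8, 8, 17, 14] = 8.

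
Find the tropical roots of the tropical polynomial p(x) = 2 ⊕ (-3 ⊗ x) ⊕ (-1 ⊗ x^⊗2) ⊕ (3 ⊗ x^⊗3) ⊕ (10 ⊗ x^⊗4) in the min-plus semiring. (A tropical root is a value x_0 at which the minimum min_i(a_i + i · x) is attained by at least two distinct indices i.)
Roots: {-7, -4, -2, 5}

Each tropical root is a break point of the lower envelope of the lines y = a_i + i · x (there are 5 lines, with slopes 0, 1, ..., 4). Only the lines that attain the minimum somewhere contribute to roots; other lines are dominated. Here the surviving (envelope) indices are i = 4, i = 3, i = 2, i = 1, i = 0.
Intersections between consecutive envelope lines give the roots: for adjacent envelope indices i < j the intersection is x = (a_i − a_j) / (j − i). Reading off the sorted break points: {-7, -4, -2, 5}.
Verification: at each break x_0, at least two indices attain the minimum of min_i(a_i + i · x_0).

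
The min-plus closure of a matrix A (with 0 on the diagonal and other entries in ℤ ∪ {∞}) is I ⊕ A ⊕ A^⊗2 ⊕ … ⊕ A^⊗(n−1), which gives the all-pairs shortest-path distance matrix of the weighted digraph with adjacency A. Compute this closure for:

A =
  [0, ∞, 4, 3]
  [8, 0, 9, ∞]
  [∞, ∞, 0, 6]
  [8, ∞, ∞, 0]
Closure =
  [0, ∞, 4, 3]
  [8, 0, 9, 11]
  [14, ∞, 0, 6]
  [8, ∞, 12, 0]

This is the Floyd-Warshall all-pairs shortest-path computation. For each intermediate vertex k = 0, 1, …, 3, update dist[i][j] ← min(dist[i][j], dist[i][k] + dist[k][j]). The final matrix gives, for each (i, j), the minimum total weight of any directed path from i to j (possibly empty when i = j).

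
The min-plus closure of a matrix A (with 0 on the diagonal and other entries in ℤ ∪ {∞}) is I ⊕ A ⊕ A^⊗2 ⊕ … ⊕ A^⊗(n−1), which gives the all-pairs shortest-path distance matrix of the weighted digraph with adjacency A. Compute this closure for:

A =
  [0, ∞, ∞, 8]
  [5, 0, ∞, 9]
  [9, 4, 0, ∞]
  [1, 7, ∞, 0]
Closure =
  [0, 15, ∞, 8]
  [5, 0, ∞, 9]
  [9, 4, 0, 13]
  [1, 7, ∞, 0]

This is the Floyd-Warshall all-pairs shortest-path computation. For each intermediate vertex k = 0, 1, …, 3, update dist[i][j] ← min(dist[i][j], dist[i][k] + dist[k][j]). The final matrix gives, for each (i, j), the minimum total weight of any directed path from i to j (possibly empty when i = j).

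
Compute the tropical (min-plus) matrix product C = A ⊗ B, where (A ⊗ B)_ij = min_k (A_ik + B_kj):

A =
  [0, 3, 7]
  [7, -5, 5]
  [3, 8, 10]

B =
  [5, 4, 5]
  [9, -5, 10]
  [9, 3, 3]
A ⊗ B =
  [5, -2, 5]
  [4, -10, 5]
  [8, 3, 8]

Apply the min-plus product entry-by-entry:
  C[0][0] = min over k of (A[0][0] + B[0][0] = 0 + 5 = 5, A[0][1] + B[1][0] = 3 + 9 = 12, A[0][2] + B[2][0] = 7 + 9 = 16) = 5 (attained at k = 0)
  C[0][1] = min over k of (A[0][0] + B[0][1] = 0 + 4 = 4, A[0][1] + B[1][1] = 3 + -5 = -2, A[0][2] + B[2][1] = 7 + 3 = 10) = -2 (attained at k = 1)
  C[0][2] = min over k of (A[0][0] + B[0][2] = 0 + 5 = 5, A[0][1] + B[1][2] = 3 + 10 = 13, A[0][2] + B[2][2] = 7 + 3 = 10) = 5 (attained at k = 0)
  C[1][0] = min over k of (A[1][0] + B[0][0] = 7 + 5 = 12, A[1][1] + B[1][0] = -5 + 9 = 4, A[1][2] + B[2][0] = 5 + 9 = 14) = 4 (attained at k = 1)
  C[1][1] = min over k of (A[1][0] + B[0][1] = 7 + 4 = 11, A[1][1] + B[1][1] = -5 + -5 = -10, A[1][2] + B[2][1] = 5 + 3 = 8) = -10 (attained at k = 1)
  C[1][2] = min over k of (A[1][0] + B[0][2] = 7 + 5 = 12, A[1][1] + B[1][2] = -5 + 10 = 5, A[1][2] + B[2][2] = 5 + 3 = 8) = 5 (attained at k = 1)
  C[2][0] = min over k of (A[2][0] + B[0][0] = 3 + 5 = 8, A[2][1] + B[1][0] = 8 + 9 = 17, A[2][2] + B[2][0] = 10 + 9 = 19) = 8 (attained at k = 0)
  C[2][1] = min over k of (A[2][0] + B[0][1] = 3 + 4 = 7, A[2][1] + B[1][1] = 8 + -5 = 3, A[2][2] + B[2][1] = 10 + 3 = 13) = 3 (attained at k = 1)
  C[2][2] = min over k of (A[2][0] + B[0][2] = 3 + 5 = 8, A[2][1] + B[1][2] = 8 + 10 = 18, A[2][2] + B[2][2] = 10 + 3 = 13) = 8 (attained at k = 0)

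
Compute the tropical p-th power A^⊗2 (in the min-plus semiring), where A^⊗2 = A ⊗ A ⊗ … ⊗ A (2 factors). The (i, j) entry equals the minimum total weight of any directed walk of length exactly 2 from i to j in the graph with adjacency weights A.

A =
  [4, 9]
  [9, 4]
A^⊗2 =
  [8, 13]
  [13, 8]

Each entry (A^⊗2)_ij equals the minimum over all length-2 walks i = v_0 → v_1 → … → v_2 = j of Σ_t A[v_t][v_{t+1}]. For example, for (i, j) = (0, 1) we minimise over 2 possible intermediate vertex sequences; the minimum is 13, attained along the walk 0 → 0 → 1.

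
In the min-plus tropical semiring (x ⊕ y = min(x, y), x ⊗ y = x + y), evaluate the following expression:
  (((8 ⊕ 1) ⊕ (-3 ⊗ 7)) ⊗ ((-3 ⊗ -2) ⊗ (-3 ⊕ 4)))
(((8 ⊕ 1) ⊕ (-3 ⊗ 7)) ⊗ ((-3 ⊗ -2) ⊗ (-3 ⊕ 4))) = -7

Expand innermost to outermost. Recall ⊕ takes the minimum of its arguments and ⊗ takes their sum. Working out the expression (((8 ⊕ 1) ⊕ (-3 ⊗ 7)) ⊗ ((-3 ⊗ -2) ⊗ (-3 ⊕ 4))) gives -7.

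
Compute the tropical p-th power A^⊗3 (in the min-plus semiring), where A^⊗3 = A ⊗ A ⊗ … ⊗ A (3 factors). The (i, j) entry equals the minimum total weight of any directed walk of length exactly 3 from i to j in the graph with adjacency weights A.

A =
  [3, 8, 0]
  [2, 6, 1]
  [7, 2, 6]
A^⊗3 =
  [4, 5, 3]
  [5, 4, 4]
  [7, 5, 4]

Each entry (A^⊗3)_ij equals the minimum over all length-3 walks i = v_0 → v_1 → … → v_3 = j of Σ_t A[v_t][v_{t+1}]. For example, for (i, j) = (0, 2) we minimise over 9 possible intermediate vertex sequences; the minimum is 3, attained along the walk 0 → 2 → 1 → 2.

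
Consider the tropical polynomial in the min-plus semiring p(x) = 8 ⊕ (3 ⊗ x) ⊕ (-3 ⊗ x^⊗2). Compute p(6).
p(6) = 8

A tropical monomial a ⊗ x^⊗i evaluates to a + i · x. Evaluating each term at x = 6:
  Term 0 contributes 8 + 0 · 6 = 8
  Term 1 contributes 3 + 1 · 6 = 9
  Term 2 contributes -3 + 2 · 6 = 9
p(6) = ⊕ of these = min[8, 9, 9] = 8.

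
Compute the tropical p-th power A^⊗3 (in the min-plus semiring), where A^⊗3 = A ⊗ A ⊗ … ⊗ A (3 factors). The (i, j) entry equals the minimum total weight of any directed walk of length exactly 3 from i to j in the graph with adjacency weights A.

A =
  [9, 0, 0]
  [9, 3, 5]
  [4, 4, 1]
A^⊗3 =
  [5, 4, 2]
  [10, 9, 7]
  [6, 5, 3]

Each entry (A^⊗3)_ij equals the minimum over all length-3 walks i = v_0 → v_1 → … → v_3 = j of Σ_t A[v_t][v_{t+1}]. For example, for (i, j) = (0, 2) we minimise over 9 possible intermediate vertex sequences; the minimum is 2, attained along the walk 0 → 2 → 2 → 2.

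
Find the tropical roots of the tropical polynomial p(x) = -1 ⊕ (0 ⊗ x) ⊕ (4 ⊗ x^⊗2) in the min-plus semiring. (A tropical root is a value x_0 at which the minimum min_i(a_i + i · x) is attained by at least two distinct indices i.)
Roots: {-4, -1}

Each tropical root is a break point of the lower envelope of the lines y = a_i + i · x (there are 3 lines, with slopes 0, 1, ..., 2). Only the lines that attain the minimum somewhere contribute to roots; other lines are dominated. Here the surviving (envelope) indices are i = 2, i = 1, i = 0.
Intersections between consecutive envelope lines give the roots: for adjacent envelope indices i < j the intersection is x = (a_i − a_j) / (j − i). Reading off the sorted break points: {-4, -1}.
Verification: at each break x_0, at least two indices attain the minimum of min_i(a_i + i · x_0).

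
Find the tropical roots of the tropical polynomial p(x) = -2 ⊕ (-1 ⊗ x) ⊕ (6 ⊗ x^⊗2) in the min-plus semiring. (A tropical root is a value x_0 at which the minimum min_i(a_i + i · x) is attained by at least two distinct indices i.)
Roots: {-7, -1}

Each tropical root is a break point of the lower envelope of the lines y = a_i + i · x (there are 3 lines, with slopes 0, 1, ..., 2). Only the lines that attain the minimum somewhere contribute to roots; other lines are dominated. Here the surviving (envelope) indices are i = 2, i = 1, i = 0.
Intersections between consecutive envelope lines give the roots: for adjacent envelope indices i < j the intersection is x = (a_i − a_j) / (j − i). Reading off the sorted break points: {-7, -1}.
Verification: at each break x_0, at least two indices attain the minimum of min_i(a_i + i · x_0).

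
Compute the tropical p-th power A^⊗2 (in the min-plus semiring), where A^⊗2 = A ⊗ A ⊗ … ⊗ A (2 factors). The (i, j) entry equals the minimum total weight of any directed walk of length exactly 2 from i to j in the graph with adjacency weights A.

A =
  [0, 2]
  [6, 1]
A^⊗2 =
  [0, 2]
  [6, 2]

Each entry (A^⊗2)_ij equals the minimum over all length-2 walks i = v_0 → v_1 → … → v_2 = j of Σ_t A[v_t][v_{t+1}]. For example, for (i, j) = (0, 1) we minimise over 2 possible intermediate vertex sequences; the minimum is 2, attained along the walk 0 → 0 → 1.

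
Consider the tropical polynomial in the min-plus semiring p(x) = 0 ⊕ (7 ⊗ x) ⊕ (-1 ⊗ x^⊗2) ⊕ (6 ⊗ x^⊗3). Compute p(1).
p(1) = 0

A tropical monomial a ⊗ x^⊗i evaluates to a + i · x. Evaluating each term at x = 1:
  Term 0 contributes 0 + 0 · 1 = 0
  Term 1 contributes 7 + 1 · 1 = 8
  Term 2 contributes -1 + 2 · 1 = 1
  Term 3 contributes 6 + 3 · 1 = 9
p(1) = ⊕ of these = min[0, 8, 1, 9] = 0.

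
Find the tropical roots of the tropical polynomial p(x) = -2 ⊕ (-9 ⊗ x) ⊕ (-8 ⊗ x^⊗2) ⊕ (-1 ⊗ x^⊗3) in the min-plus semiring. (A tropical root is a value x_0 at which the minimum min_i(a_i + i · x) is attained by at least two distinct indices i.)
Roots: {-7, -1, 7}

Each tropical root is a break point of the lower envelope of the lines y = a_i + i · x (there are 4 lines, with slopes 0, 1, ..., 3). Only the lines that attain the minimum somewhere contribute to roots; other lines are dominated. Here the surviving (envelope) indices are i = 3, i = 2, i = 1, i = 0.
Intersections between consecutive envelope lines give the roots: for adjacent envelope indices i < j the intersection is x = (a_i − a_j) / (j − i). Reading off the sorted break points: {-7, -1, 7}.
Verification: at each break x_0, at least two indices attain the minimum of min_i(a_i + i · x_0).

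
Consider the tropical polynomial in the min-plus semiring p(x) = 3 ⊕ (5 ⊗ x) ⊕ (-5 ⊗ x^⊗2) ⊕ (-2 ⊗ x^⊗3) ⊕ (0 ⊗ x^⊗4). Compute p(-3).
p(-3) = -12

A tropical monomial a ⊗ x^⊗i evaluates to a + i · x. Evaluating each term at x = -3:
  Term 0 contributes 3 + 0 · -3 = 3
  Term 1 contributes 5 + 1 · -3 = 2
  Term 2 contributes -5 + 2 · -3 = -11
  Term 3 contributes -2 + 3 · -3 = -11
  Term 4 contributes 0 + 4 · -3 = -12
p(-3) = ⊕ of these = min[3, 2, -11, -11, -12] = -12.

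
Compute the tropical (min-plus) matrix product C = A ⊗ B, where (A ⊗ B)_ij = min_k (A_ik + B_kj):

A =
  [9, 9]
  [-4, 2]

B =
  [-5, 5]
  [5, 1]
A ⊗ B =
  [4, 10]
  [-9, 1]

Apply the min-plus product entry-by-entry:
  C[0][0] = min over k of (A[0][0] + B[0][0] = 9 + -5 = 4, A[0][1] + B[1][0] = 9 + 5 = 14) = 4 (attained at k = 0)
  C[0][1] = min over k of (A[0][0] + B[0][1] = 9 + 5 = 14, A[0][1] + B[1][1] = 9 + 1 = 10) = 10 (attained at k = 1)
  C[1][0] = min over k of (A[1][0] + B[0][0] = -4 + -5 = -9, A[1][1] + B[1][0] = 2 + 5 = 7) = -9 (attained at k = 0)
  C[1][1] = min over k of (A[1][0] + B[0][1] = -4 + 5 = 1, A[1][1] + B[1][1] = 2 + 1 = 3) = 1 (attained at k = 0)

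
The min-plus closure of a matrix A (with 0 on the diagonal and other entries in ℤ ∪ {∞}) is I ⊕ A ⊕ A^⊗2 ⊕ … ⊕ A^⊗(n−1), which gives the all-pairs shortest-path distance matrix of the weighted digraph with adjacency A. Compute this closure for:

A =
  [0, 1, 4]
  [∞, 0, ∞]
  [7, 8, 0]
Closure =
  [0, 1, 4]
  [∞, 0, ∞]
  [7, 8, 0]

This is the Floyd-Warshall all-pairs shortest-path computation. For each intermediate vertex k = 0, 1, …, 2, update dist[i][j] ← min(dist[i][j], dist[i][k] + dist[k][j]). The final matrix gives, for each (i, j), the minimum total weight of any directed path from i to j (possibly empty when i = j).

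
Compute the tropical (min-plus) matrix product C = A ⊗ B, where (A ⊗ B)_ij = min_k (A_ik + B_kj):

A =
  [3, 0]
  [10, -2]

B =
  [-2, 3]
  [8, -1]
A ⊗ B =
  [1, -1]
  [6, -3]

Apply the min-plus product entry-by-entry:
  C[0][0] = min over k of (A[0][0] + B[0][0] = 3 + -2 = 1, A[0][1] + B[1][0] = 0 + 8 = 8) = 1 (attained at k = 0)
  C[0][1] = min over k of (A[0][0] + B[0][1] = 3 + 3 = 6, A[0][1] + B[1][1] = 0 + -1 = -1) = -1 (attained at k = 1)
  C[1][0] = min over k of (A[1][0] + B[0][0] = 10 + -2 = 8, A[1][1] + B[1][0] = -2 + 8 = 6) = 6 (attained at k = 1)
  C[1][1] = min over k of (A[1][0] + B[0][1] = 10 + 3 = 13, A[1][1] + B[1][1] = -2 + -1 = -3) = -3 (attained at k = 1)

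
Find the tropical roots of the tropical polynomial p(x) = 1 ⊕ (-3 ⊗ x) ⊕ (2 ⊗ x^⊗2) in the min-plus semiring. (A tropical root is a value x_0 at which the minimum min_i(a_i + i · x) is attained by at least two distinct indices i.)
Roots: {-5, 4}

Each tropical root is a break point of the lower envelope of the lines y = a_i + i · x (there are 3 lines, with slopes 0, 1, ..., 2). Only the lines that attain the minimum somewhere contribute to roots; other lines are dominated. Here the surviving (envelope) indices are i = 2, i = 1, i = 0.
Intersections between consecutive envelope lines give the roots: for adjacent envelope indices i < j the intersection is x = (a_i − a_j) / (j − i). Reading off the sorted break points: {-5, 4}.
Verification: at each break x_0, at least two indices attain the minimum of min_i(a_i + i · x_0).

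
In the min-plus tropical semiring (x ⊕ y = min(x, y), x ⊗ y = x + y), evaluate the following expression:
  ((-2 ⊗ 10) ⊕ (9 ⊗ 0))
((-2 ⊗ 10) ⊕ (9 ⊗ 0)) = 8

Expand innermost to outermost. Recall ⊕ takes the minimum of its arguments and ⊗ takes their sum. Working out the expression ((-2 ⊗ 10) ⊕ (9 ⊗ 0)) gives 8.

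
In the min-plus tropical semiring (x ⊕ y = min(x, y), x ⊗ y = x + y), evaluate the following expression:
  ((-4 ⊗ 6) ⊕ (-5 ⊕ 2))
((-4 ⊗ 6) ⊕ (-5 ⊕ 2)) = -5

Expand innermost to outermost. Recall ⊕ takes the minimum of its arguments and ⊗ takes their sum. Working out the expression ((-4 ⊗ 6) ⊕ (-5 ⊕ 2)) gives -5.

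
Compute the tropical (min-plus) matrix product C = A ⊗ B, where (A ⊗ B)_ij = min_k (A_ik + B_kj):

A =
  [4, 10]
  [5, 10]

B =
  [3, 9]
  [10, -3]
A ⊗ B =
  [7, 7]
  [8, 7]

Apply the min-plus product entry-by-entry:
  C[0][0] = min over k of (A[0][0] + B[0][0] = 4 + 3 = 7, A[0][1] + B[1][0] = 10 + 10 = 20) = 7 (attained at k = 0)
  C[0][1] = min over k of (A[0][0] + B[0][1] = 4 + 9 = 13, A[0][1] + B[1][1] = 10 + -3 = 7) = 7 (attained at k = 1)
  C[1][0] = min over k of (A[1][0] + B[0][0] = 5 + 3 = 8, A[1][1] + B[1][0] = 10 + 10 = 20) = 8 (attained at k = 0)
  C[1][1] = min over k of (A[1][0] + B[0][1] = 5 + 9 = 14, A[1][1] + B[1][1] = 10 + -3 = 7) = 7 (attained at k = 1)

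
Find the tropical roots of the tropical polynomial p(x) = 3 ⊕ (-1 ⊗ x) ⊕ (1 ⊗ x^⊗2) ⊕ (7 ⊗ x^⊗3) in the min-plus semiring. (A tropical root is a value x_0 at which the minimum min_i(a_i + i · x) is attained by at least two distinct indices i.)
Roots: {-6, -2, 4}

Each tropical root is a break point of the lower envelope of the lines y = a_i + i · x (there are 4 lines, with slopes 0, 1, ..., 3). Only the lines that attain the minimum somewhere contribute to roots; other lines are dominated. Here the surviving (envelope) indices are i = 3, i = 2, i = 1, i = 0.
Intersections between consecutive envelope lines give the roots: for adjacent envelope indices i < j the intersection is x = (a_i − a_j) / (j − i). Reading off the sorted break points: {-6, -2, 4}.
Verification: at each break x_0, at least two indices attain the minimum of min_i(a_i + i · x_0).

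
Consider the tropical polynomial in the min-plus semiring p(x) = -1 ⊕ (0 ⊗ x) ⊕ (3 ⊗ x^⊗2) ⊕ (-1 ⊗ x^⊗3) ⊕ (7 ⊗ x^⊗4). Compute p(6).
p(6) = -1

A tropical monomial a ⊗ x^⊗i evaluates to a + i · x. Evaluating each term at x = 6:
  Term 0 contributes -1 + 0 · 6 = -1
  Term 1 contributes 0 + 1 · 6 = 6
  Term 2 contributes 3 + 2 · 6 = 15
  Term 3 contributes -1 + 3 · 6 = 17
  Term 4 contributes 7 + 4 · 6 = 31
p(6) = ⊕ of these = min[-1, 6, 15, 17, 31] = -1.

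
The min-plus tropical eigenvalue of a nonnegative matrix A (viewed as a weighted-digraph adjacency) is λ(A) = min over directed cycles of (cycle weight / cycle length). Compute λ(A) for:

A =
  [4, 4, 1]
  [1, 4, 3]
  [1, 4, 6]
λ(A) = 1

Enumerate directed cycles and compute their means (weight / length). Sample:
  cycle 0 → 0: weight = 4, length = 1, mean = 4/1 ≈ 4.000
  cycle 1 → 1: weight = 4, length = 1, mean = 4/1 ≈ 4.000
  cycle 2 → 2: weight = 6, length = 1, mean = 6/1 ≈ 6.000
  cycle 0 → 1 → 0: weight = 5, length = 2, mean = 5/2 ≈ 2.500
  cycle 0 → 2 → 0: weight = 2, length = 2, mean = 2/2 ≈ 1.000
  cycle 1 → 0 → 1: weight = 5, length = 2, mean = 5/2 ≈ 2.500
Minimum mean = 1.000, attained e.g. along the cycle 0 → 2 → 0 with weight 2 and length 2. So λ(A) = 2/2 = 1.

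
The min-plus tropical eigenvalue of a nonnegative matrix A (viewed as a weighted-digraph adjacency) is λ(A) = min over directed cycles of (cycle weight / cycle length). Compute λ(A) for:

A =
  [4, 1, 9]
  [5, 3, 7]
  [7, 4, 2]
λ(A) = 2

Enumerate directed cycles and compute their means (weight / length). Sample:
  cycle 0 → 0: weight = 4, length = 1, mean = 4/1 ≈ 4.000
  cycle 1 → 1: weight = 3, length = 1, mean = 3/1 ≈ 3.000
  cycle 2 → 2: weight = 2, length = 1, mean = 2/1 ≈ 2.000
  cycle 0 → 1 → 0: weight = 6, length = 2, mean = 6/2 ≈ 3.000
  cycle 0 → 2 → 0: weight = 16, length = 2, mean = 16/2 ≈ 8.000
  cycle 1 → 0 → 1: weight = 6, length = 2, mean = 6/2 ≈ 3.000
Minimum mean = 2.000, attained e.g. along the cycle 2 → 2 with weight 2 and length 1. So λ(A) = 2/1 = 2.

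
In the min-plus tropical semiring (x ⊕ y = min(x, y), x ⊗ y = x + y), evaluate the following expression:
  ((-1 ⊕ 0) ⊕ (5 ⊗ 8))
((-1 ⊕ 0) ⊕ (5 ⊗ 8)) = -1

Expand innermost to outermost. Recall ⊕ takes the minimum of its arguments and ⊗ takes their sum. Working out the expression ((-1 ⊕ 0) ⊕ (5 ⊗ 8)) gives -1.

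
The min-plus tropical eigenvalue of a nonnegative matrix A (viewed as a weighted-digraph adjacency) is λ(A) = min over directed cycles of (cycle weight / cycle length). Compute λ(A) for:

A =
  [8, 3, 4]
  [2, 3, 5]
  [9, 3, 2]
λ(A) = 2

Enumerate directed cycles and compute their means (weight / length). Sample:
  cycle 0 → 0: weight = 8, length = 1, mean = 8/1 ≈ 8.000
  cycle 1 → 1: weight = 3, length = 1, mean = 3/1 ≈ 3.000
  cycle 2 → 2: weight = 2, length = 1, mean = 2/1 ≈ 2.000
  cycle 0 → 1 → 0: weight = 5, length = 2, mean = 5/2 ≈ 2.500
  cycle 0 → 2 → 0: weight = 13, length = 2, mean = 13/2 ≈ 6.500
  cycle 1 → 0 → 1: weight = 5, length = 2, mean = 5/2 ≈ 2.500
Minimum mean = 2.000, attained e.g. along the cycle 2 → 2 with weight 2 and length 1. So λ(A) = 2/1 = 2.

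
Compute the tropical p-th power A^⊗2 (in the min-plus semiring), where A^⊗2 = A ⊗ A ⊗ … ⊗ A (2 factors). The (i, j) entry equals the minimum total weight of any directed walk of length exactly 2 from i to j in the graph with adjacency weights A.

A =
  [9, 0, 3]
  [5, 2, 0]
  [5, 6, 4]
A^⊗2 =
  [5, 2, 0]
  [5, 4, 2]
  [9, 5, 6]

Each entry (A^⊗2)_ij equals the minimum over all length-2 walks i = v_0 → v_1 → … → v_2 = j of Σ_t A[v_t][v_{t+1}]. For example, for (i, j) = (0, 2) we minimise over 3 possible intermediate vertex sequences; the minimum is 0, attained along the walk 0 → 1 → 2.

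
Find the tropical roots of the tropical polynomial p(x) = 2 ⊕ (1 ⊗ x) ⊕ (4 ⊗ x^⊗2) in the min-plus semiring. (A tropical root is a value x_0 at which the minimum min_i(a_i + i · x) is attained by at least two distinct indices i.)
Roots: {-3, 1}

Each tropical root is a break point of the lower envelope of the lines y = a_i + i · x (there are 3 lines, with slopes 0, 1, ..., 2). Only the lines that attain the minimum somewhere contribute to roots; other lines are dominated. Here the surviving (envelope) indices are i = 2, i = 1, i = 0.
Intersections between consecutive envelope lines give the roots: for adjacent envelope indices i < j the intersection is x = (a_i − a_j) / (j − i). Reading off the sorted break points: {-3, 1}.
Verification: at each break x_0, at least two indices attain the minimum of min_i(a_i + i · x_0).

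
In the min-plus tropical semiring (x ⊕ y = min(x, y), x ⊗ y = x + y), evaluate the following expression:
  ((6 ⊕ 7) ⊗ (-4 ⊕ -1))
((6 ⊕ 7) ⊗ (-4 ⊕ -1)) = 2

Expand innermost to outermost. Recall ⊕ takes the minimum of its arguments and ⊗ takes their sum. Working out the expression ((6 ⊕ 7) ⊗ (-4 ⊕ -1)) gives 2.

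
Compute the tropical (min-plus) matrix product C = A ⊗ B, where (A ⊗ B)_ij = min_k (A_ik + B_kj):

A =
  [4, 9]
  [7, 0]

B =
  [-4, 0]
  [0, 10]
A ⊗ B =
  [0, 4]
  [0, 7]

Apply the min-plus product entry-by-entry:
  C[0][0] = min over k of (A[0][0] + B[0][0] = 4 + -4 = 0, A[0][1] + B[1][0] = 9 + 0 = 9) = 0 (attained at k = 0)
  C[0][1] = min over k of (A[0][0] + B[0][1] = 4 + 0 = 4, A[0][1] + B[1][1] = 9 + 10 = 19) = 4 (attained at k = 0)
  C[1][0] = min over k of (A[1][0] + B[0][0] = 7 + -4 = 3, A[1][1] + B[1][0] = 0 + 0 = 0) = 0 (attained at k = 1)
  C[1][1] = min over k of (A[1][0] + B[0][1] = 7 + 0 = 7, A[1][1] + B[1][1] = 0 + 10 = 10) = 7 (attained at k = 0)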